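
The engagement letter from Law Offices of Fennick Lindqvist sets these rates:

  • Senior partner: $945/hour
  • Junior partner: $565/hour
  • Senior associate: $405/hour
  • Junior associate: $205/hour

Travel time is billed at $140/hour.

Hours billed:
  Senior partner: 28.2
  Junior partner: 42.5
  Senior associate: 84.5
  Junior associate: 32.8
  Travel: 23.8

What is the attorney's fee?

$94,940.00

Senior partner: 28.2 × $945 = $26,649.00
Junior partner: 42.5 × $565 = $24,012.50
Senior associate: 84.5 × $405 = $34,222.50
Junior associate: 32.8 × $205 = $6,724.00
Subtotal: $26,649.00 + $24,012.50 + $34,222.50 + $6,724.00 = $91,608.00
Travel: 23.8 × $140 = $3,332.00
Total: $91,608.00 + $3,332.00 = $94,940.00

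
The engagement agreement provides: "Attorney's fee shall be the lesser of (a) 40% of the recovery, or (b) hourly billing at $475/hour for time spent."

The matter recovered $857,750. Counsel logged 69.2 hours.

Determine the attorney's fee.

$32,870.00

(a) 40% of $857,750 = $343,100.00
(b) 69.2 × $475 = $32,870.00
The lesser is (b): $32,870.00.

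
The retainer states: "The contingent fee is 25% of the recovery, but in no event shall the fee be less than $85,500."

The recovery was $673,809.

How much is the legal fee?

25% of $673,809 = $168,452.25
That exceeds the $85,500 minimum.

$168,452.25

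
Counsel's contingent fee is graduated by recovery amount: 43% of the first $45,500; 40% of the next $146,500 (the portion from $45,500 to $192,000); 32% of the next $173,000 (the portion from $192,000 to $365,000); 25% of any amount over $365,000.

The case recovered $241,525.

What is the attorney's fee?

$94,013.00

First $45,500 at 43% = $19,565.00
Next $146,500 at 40% = $58,600.00
Remaining $49,525 at 32% = $15,848.00
Fee: $19,565.00 + $58,600.00 + $15,848.00 = $94,013.00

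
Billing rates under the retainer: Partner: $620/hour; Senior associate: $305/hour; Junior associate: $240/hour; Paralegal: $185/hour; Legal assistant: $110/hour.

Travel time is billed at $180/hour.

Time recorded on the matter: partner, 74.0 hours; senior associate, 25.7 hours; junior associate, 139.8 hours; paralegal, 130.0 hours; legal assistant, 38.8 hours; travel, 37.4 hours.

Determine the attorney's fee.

$122,320.50

Partner: 74.0 × $620 = $45,880.00
Senior associate: 25.7 × $305 = $7,838.50
Junior associate: 139.8 × $240 = $33,552.00
Paralegal: 130.0 × $185 = $24,050.00
Legal assistant: 38.8 × $110 = $4,268.00
Subtotal: $45,880.00 + $7,838.50 + $33,552.00 + $24,050.00 + $4,268.00 = $115,588.50
Travel: 37.4 × $180 = $6,732.00
Total: $115,588.50 + $6,732.00 = $122,320.50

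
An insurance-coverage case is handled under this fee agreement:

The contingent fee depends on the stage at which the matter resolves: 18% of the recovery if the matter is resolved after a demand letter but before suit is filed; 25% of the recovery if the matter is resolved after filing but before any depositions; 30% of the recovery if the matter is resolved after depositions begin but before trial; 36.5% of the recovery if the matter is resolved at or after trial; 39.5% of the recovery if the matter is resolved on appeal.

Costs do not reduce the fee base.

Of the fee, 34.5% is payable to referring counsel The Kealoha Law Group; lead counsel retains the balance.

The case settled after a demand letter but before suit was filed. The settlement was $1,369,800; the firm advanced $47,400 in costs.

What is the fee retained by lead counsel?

Fee base is the gross recovery, $1,369,800; costs are reimbursed separately.
The matter settled after a demand letter but before suit was filed, so the 18% rate applies.
$1,369,800 × 18% = $246,564.00
Referral share: 34.5% of $246,564.00 = $85,064.58; lead counsel retains $246,564.00 − $85,064.58 = $161,499.42.

$161,499.42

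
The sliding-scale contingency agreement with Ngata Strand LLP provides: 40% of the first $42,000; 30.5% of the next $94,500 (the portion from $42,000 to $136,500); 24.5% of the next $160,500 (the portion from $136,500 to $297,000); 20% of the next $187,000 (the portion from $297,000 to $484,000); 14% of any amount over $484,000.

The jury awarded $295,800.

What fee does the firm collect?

First $42,000 at 40% = $16,800.00
Next $94,500 at 30.5% = $28,822.50
Remaining $159,300 at 24.5% = $39,028.50
Fee: $16,800.00 + $28,822.50 + $39,028.50 = $84,651.00

$84,651.00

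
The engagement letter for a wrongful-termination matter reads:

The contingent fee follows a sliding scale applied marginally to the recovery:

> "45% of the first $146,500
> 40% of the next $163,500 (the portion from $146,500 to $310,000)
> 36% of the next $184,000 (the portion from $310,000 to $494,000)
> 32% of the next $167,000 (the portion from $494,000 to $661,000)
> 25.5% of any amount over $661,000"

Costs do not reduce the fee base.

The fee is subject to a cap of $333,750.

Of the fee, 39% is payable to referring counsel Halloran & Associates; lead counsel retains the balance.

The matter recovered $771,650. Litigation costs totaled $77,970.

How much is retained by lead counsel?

$170,324.66

Fee base is the gross recovery, $771,650; costs are reimbursed separately.
First $146,500 at 45% = $65,925.00
Next $163,500 at 40% = $65,400.00
Next $184,000 at 36% = $66,240.00
Next $167,000 at 32% = $53,440.00
Remaining $110,650 at 25.5% = $28,215.75
Fee: $65,925.00 + $65,400.00 + $66,240.00 + $53,440.00 + $28,215.75 = $279,220.75
$279,220.75 is under the $333,750 cap.
Referral share: 39% of $279,220.75 = $108,896.09; lead counsel retains $279,220.75 − $108,896.09 = $170,324.66.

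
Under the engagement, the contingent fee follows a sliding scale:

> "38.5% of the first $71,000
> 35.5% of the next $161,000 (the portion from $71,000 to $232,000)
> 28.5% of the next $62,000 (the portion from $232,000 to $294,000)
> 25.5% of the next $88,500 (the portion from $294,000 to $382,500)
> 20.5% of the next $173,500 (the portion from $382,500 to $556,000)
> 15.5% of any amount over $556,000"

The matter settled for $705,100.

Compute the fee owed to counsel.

$183,405.50

First $71,000 at 38.5% = $27,335.00
Next $161,000 at 35.5% = $57,155.00
Next $62,000 at 28.5% = $17,670.00
Next $88,500 at 25.5% = $22,567.50
Next $173,500 at 20.5% = $35,567.50
Remaining $149,100 at 15.5% = $23,110.50
Fee: $27,335.00 + $57,155.00 + $17,670.00 + $22,567.50 + $35,567.50 + $23,110.50 = $183,405.50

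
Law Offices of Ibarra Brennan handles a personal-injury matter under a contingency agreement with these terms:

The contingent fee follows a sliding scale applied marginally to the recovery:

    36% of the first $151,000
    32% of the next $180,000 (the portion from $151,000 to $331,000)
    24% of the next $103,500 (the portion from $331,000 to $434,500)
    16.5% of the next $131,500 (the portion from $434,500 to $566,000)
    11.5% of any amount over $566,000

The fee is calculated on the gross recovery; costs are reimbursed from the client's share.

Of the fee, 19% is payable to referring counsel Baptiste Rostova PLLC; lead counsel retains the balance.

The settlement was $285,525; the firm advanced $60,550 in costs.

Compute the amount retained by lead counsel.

Fee base is the gross recovery, $285,525; costs are reimbursed separately.
First $151,000 at 36% = $54,360.00
Remaining $134,525 at 32% = $43,048.00
Fee: $54,360.00 + $43,048.00 = $97,408.00
Referral share: 19% of $97,408.00 = $18,507.52; lead counsel retains $97,408.00 − $18,507.52 = $78,900.48.

$78,900.48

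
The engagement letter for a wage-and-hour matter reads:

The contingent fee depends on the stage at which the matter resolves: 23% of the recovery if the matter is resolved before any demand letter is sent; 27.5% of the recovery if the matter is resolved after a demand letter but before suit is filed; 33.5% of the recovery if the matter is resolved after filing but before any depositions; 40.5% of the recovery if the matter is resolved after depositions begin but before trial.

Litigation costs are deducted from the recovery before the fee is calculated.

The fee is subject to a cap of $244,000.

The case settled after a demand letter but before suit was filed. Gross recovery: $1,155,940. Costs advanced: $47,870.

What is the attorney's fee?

$244,000.00

Fee base (net of costs): $1,155,940 − $47,870 = $1,108,070
The matter settled after a demand letter but before suit was filed, so the 27.5% rate applies.
$1,108,070 × 27.5% = $304,719.25
$304,719.25 exceeds the $244,000 cap, so the fee is capped at $244,000.00.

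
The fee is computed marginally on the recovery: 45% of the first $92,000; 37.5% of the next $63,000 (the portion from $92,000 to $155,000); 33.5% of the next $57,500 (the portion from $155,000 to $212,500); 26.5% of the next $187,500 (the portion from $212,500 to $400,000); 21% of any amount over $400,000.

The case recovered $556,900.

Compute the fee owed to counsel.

First $92,000 at 45% = $41,400.00
Next $63,000 at 37.5% = $23,625.00
Next $57,500 at 33.5% = $19,262.50
Next $187,500 at 26.5% = $49,687.50
Remaining $156,900 at 21% = $32,949.00
Fee: $41,400.00 + $23,625.00 + $19,262.50 + $49,687.50 + $32,949.00 = $166,924.00

$166,924.00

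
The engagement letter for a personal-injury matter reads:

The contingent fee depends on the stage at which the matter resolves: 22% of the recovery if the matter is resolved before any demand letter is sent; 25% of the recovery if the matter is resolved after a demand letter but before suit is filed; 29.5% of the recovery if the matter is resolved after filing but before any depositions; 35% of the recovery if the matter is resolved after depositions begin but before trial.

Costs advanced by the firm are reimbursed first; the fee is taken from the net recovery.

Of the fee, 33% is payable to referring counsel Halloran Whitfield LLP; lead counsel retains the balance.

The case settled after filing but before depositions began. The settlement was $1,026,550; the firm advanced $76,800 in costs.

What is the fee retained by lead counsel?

$187,718.09

Fee base (net of costs): $1,026,550 − $76,800 = $949,750
The matter settled after filing but before depositions began, so the 29.5% rate applies.
$949,750 × 29.5% = $280,176.25
Referral share: 33% of $280,176.25 = $92,458.16; lead counsel retains $280,176.25 − $92,458.16 = $187,718.09.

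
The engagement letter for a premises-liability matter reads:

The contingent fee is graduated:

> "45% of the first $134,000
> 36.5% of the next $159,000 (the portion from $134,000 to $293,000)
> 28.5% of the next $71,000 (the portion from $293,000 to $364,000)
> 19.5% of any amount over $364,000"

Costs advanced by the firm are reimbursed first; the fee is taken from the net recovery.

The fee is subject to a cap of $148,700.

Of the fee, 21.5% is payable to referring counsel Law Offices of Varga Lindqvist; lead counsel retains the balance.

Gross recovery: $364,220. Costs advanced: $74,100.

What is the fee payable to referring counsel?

$25,216.02

Fee base (net of costs): $364,220 − $74,100 = $290,120
First $134,000 at 45% = $60,300.00
Remaining $156,120 at 36.5% = $56,983.80
Fee: $60,300.00 + $56,983.80 = $117,283.80
$117,283.80 is under the $148,700 cap.
Referral share: 21.5% of $117,283.80 = $25,216.02; lead counsel retains $117,283.80 − $25,216.02 = $92,067.78.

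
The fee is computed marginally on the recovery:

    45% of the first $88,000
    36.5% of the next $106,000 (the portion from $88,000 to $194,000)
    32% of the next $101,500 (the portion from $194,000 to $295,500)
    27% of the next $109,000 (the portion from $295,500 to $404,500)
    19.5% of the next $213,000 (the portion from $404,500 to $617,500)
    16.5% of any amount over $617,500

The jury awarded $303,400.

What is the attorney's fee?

$112,903.00

First $88,000 at 45% = $39,600.00
Next $106,000 at 36.5% = $38,690.00
Next $101,500 at 32% = $32,480.00
Remaining $7,900 at 27% = $2,133.00
Fee: $39,600.00 + $38,690.00 + $32,480.00 + $2,133.00 = $112,903.00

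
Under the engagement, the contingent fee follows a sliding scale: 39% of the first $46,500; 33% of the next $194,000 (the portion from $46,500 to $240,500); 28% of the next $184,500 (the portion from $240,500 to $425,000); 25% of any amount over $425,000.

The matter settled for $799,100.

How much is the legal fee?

$227,340.00

First $46,500 at 39% = $18,135.00
Next $194,000 at 33% = $64,020.00
Next $184,500 at 28% = $51,660.00
Remaining $374,100 at 25% = $93,525.00
Fee: $18,135.00 + $64,020.00 + $51,660.00 + $93,525.00 = $227,340.00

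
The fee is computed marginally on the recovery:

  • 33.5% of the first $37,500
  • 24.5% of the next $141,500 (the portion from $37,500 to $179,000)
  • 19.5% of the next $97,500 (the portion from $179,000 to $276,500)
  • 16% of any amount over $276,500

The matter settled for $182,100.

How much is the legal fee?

First $37,500 at 33.5% = $12,562.50
Next $141,500 at 24.5% = $34,667.50
Remaining $3,100 at 19.5% = $604.50
Fee: $12,562.50 + $34,667.50 + $604.50 = $47,834.50

$47,834.50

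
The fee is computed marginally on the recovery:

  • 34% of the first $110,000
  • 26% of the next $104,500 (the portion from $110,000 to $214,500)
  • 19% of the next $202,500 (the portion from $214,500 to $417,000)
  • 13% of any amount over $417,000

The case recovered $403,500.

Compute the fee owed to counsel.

First $110,000 at 34% = $37,400.00
Next $104,500 at 26% = $27,170.00
Remaining $189,000 at 19% = $35,910.00
Fee: $37,400.00 + $27,170.00 + $35,910.00 = $100,480.00

$100,480.00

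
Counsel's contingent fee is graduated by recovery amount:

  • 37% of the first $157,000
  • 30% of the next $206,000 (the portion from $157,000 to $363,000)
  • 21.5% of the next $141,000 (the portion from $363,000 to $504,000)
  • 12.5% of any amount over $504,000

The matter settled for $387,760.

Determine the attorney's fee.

$125,213.40

First $157,000 at 37% = $58,090.00
Next $206,000 at 30% = $61,800.00
Remaining $24,760 at 21.5% = $5,323.40
Fee: $58,090.00 + $61,800.00 + $5,323.40 = $125,213.40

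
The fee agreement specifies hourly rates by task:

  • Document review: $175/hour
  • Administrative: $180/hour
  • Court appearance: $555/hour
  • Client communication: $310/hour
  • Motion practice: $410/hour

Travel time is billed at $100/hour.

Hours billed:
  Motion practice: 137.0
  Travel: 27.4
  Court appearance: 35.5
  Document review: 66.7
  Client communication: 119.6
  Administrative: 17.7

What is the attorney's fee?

Document review: 66.7 × $175 = $11,672.50
Administrative: 17.7 × $180 = $3,186.00
Court appearance: 35.5 × $555 = $19,702.50
Client communication: 119.6 × $310 = $37,076.00
Motion practice: 137.0 × $410 = $56,170.00
Subtotal: $11,672.50 + $3,186.00 + $19,702.50 + $37,076.00 + $56,170.00 = $127,807.00
Travel: 27.4 × $100 = $2,740.00
Total: $127,807.00 + $2,740.00 = $130,547.00

$130,547.00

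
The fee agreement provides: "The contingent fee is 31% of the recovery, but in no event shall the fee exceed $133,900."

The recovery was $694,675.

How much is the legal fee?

31% of $694,675 = $215,349.25
That exceeds the $133,900 cap, so the fee is capped at $133,900.

$133,900.00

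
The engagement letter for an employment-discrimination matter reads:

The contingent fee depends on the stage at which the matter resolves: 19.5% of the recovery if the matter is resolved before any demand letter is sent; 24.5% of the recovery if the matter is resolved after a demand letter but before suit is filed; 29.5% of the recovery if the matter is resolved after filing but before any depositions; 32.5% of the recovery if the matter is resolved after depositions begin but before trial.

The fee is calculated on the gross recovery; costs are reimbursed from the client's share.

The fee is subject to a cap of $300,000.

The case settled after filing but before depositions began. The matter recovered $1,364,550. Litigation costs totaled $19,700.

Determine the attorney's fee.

$300,000.00

Fee base is the gross recovery, $1,364,550; costs are reimbursed separately.
The matter settled after filing but before depositions began, so the 29.5% rate applies.
$1,364,550 × 29.5% = $402,542.25
$402,542.25 exceeds the $300,000 cap, so the fee is capped at $300,000.00.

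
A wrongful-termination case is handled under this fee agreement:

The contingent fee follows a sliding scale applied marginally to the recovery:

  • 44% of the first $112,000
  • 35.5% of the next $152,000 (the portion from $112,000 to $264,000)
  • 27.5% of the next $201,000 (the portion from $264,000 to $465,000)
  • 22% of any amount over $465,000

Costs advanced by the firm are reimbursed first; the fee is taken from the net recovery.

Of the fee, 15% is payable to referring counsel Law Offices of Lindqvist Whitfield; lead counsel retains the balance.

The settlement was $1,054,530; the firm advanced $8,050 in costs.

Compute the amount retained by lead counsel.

$243,474.51

Fee base (net of costs): $1,054,530 − $8,050 = $1,046,480
First $112,000 at 44% = $49,280.00
Next $152,000 at 35.5% = $53,960.00
Next $201,000 at 27.5% = $55,275.00
Remaining $581,480 at 22% = $127,925.60
Fee: $49,280.00 + $53,960.00 + $55,275.00 + $127,925.60 = $286,440.60
Referral share: 15% of $286,440.60 = $42,966.09; lead counsel retains $286,440.60 − $42,966.09 = $243,474.51.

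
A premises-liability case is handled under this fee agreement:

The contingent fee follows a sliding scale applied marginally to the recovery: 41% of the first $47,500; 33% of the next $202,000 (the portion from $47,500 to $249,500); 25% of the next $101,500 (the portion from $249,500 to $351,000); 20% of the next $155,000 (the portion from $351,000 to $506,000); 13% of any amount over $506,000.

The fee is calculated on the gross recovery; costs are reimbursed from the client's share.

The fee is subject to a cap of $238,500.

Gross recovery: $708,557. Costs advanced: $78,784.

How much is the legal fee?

Fee base is the gross recovery, $708,557; costs are reimbursed separately.
First $47,500 at 41% = $19,475.00
Next $202,000 at 33% = $66,660.00
Next $101,500 at 25% = $25,375.00
Next $155,000 at 20% = $31,000.00
Remaining $202,557 at 13% = $26,332.41
Fee: $19,475.00 + $66,660.00 + $25,375.00 + $31,000.00 + $26,332.41 = $168,842.41
$168,842.41 is under the $238,500 cap.

$168,842.41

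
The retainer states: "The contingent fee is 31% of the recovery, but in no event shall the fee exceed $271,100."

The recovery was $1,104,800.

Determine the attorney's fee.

31% of $1,104,800 = $342,488.00
That exceeds the $271,100 cap, so the fee is capped at $271,100.

$271,100.00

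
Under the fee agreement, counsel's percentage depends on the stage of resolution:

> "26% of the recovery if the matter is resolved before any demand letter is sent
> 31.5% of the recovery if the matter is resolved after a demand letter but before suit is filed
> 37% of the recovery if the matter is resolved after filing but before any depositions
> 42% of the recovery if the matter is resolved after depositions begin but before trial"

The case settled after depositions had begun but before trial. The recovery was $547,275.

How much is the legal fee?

The matter settled after depositions had begun but before trial, so the 42% rate applies.
$547,275 × 42% = $229,855.50

$229,855.50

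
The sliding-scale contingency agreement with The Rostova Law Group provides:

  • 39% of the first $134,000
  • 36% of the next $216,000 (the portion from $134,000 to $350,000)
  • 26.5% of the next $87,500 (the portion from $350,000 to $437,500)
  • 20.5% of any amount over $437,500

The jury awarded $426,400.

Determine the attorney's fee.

First $134,000 at 39% = $52,260.00
Next $216,000 at 36% = $77,760.00
Remaining $76,400 at 26.5% = $20,246.00
Fee: $52,260.00 + $77,760.00 + $20,246.00 = $150,266.00

$150,266.00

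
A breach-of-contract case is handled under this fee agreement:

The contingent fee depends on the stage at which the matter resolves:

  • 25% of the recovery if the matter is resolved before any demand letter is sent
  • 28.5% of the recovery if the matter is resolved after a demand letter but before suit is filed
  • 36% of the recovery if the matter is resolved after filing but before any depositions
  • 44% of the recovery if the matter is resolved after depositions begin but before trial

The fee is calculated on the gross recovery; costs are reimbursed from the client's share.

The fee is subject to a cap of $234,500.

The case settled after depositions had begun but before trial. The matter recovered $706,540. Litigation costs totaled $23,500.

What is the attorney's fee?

Fee base is the gross recovery, $706,540; costs are reimbursed separately.
The matter settled after depositions had begun but before trial, so the 44% rate applies.
$706,540 × 44% = $310,877.60
$310,877.60 exceeds the $234,500 cap, so the fee is capped at $234,500.00.

$234,500.00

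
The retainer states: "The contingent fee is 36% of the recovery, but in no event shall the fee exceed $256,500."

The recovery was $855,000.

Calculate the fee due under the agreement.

36% of $855,000 = $307,800.00
That exceeds the $256,500 cap, so the fee is capped at $256,500.

$256,500.00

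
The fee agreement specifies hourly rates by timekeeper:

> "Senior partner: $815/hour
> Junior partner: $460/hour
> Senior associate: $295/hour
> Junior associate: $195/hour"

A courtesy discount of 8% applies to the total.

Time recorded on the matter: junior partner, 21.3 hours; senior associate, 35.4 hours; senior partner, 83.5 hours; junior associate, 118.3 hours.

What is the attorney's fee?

$102,453.04

Senior partner: 83.5 × $815 = $68,052.50
Junior partner: 21.3 × $460 = $9,798.00
Senior associate: 35.4 × $295 = $10,443.00
Junior associate: 118.3 × $195 = $23,068.50
Subtotal: $111,362.00
Less 8% discount: −$8,908.96
Total: $111,362.00 − $8,908.96 = $102,453.04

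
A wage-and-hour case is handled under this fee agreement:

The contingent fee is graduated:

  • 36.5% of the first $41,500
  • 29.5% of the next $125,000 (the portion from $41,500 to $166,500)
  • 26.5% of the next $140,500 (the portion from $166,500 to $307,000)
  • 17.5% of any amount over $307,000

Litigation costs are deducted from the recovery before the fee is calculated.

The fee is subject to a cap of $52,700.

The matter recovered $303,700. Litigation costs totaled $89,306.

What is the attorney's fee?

Fee base (net of costs): $303,700 − $89,306 = $214,394
First $41,500 at 36.5% = $15,147.50
Next $125,000 at 29.5% = $36,875.00
Remaining $47,894 at 26.5% = $12,691.91
Fee: $15,147.50 + $36,875.00 + $12,691.91 = $64,714.41
$64,714.41 exceeds the $52,700 cap, so the fee is capped at $52,700.00.

$52,700.00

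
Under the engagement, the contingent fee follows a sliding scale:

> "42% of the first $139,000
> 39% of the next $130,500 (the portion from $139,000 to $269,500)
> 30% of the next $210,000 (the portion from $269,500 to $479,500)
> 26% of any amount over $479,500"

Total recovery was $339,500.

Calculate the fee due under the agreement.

$130,275.00

First $139,000 at 42% = $58,380.00
Next $130,500 at 39% = $50,895.00
Remaining $70,000 at 30% = $21,000.00
Fee: $58,380.00 + $50,895.00 + $21,000.00 = $130,275.00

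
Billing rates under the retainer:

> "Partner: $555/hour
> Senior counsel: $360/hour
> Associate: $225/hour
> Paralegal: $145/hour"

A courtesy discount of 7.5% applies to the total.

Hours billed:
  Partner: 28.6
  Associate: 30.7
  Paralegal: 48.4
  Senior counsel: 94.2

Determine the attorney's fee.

$58,932.21

Partner: 28.6 × $555 = $15,873.00
Senior counsel: 94.2 × $360 = $33,912.00
Associate: 30.7 × $225 = $6,907.50
Paralegal: 48.4 × $145 = $7,018.00
Subtotal: $63,710.50
Less 7.5% discount: −$4,778.29
Total: $63,710.50 − $4,778.29 = $58,932.21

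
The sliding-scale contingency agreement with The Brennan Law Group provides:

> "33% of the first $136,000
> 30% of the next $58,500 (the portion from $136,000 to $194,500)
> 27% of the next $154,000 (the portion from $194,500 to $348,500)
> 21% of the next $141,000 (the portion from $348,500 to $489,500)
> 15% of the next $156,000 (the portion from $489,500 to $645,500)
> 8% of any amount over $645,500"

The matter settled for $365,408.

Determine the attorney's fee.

$107,560.68

First $136,000 at 33% = $44,880.00
Next $58,500 at 30% = $17,550.00
Next $154,000 at 27% = $41,580.00
Remaining $16,908 at 21% = $3,550.68
Fee: $44,880.00 + $17,550.00 + $41,580.00 + $3,550.68 = $107,560.68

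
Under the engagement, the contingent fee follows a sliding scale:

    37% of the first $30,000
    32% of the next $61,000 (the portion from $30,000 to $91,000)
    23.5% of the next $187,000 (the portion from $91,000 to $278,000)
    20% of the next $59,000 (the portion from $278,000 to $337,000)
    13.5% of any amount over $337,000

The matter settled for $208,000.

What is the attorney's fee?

First $30,000 at 37% = $11,100.00
Next $61,000 at 32% = $19,520.00
Remaining $117,000 at 23.5% = $27,495.00
Fee: $11,100.00 + $19,520.00 + $27,495.00 = $58,115.00

$58,115.00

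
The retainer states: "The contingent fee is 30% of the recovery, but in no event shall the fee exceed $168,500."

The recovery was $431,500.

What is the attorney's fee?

30% of $431,500 = $129,450.00
That is under the $168,500 cap.

$129,450.00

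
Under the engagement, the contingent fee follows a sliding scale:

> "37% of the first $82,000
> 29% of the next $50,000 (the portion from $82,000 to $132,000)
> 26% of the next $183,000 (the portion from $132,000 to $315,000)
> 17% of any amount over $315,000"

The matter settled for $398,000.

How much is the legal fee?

$106,530.00

First $82,000 at 37% = $30,340.00
Next $50,000 at 29% = $14,500.00
Next $183,000 at 26% = $47,580.00
Remaining $83,000 at 17% = $14,110.00
Fee: $30,340.00 + $14,500.00 + $47,580.00 + $14,110.00 = $106,530.00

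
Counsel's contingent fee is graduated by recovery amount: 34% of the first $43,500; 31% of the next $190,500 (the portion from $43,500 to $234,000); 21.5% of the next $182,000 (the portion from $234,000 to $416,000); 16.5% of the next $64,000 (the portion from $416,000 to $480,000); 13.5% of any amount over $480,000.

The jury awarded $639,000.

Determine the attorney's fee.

First $43,500 at 34% = $14,790.00
Next $190,500 at 31% = $59,055.00
Next $182,000 at 21.5% = $39,130.00
Next $64,000 at 16.5% = $10,560.00
Remaining $159,000 at 13.5% = $21,465.00
Fee: $14,790.00 + $59,055.00 + $39,130.00 + $10,560.00 + $21,465.00 = $145,000.00

$145,000.00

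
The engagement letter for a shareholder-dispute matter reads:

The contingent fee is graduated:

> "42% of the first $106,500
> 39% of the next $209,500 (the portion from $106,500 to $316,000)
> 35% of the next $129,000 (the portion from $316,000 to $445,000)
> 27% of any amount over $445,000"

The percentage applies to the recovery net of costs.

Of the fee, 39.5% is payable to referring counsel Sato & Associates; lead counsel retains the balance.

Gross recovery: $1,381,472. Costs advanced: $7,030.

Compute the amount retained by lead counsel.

$255,633.28

Fee base (net of costs): $1,381,472 − $7,030 = $1,374,442
First $106,500 at 42% = $44,730.00
Next $209,500 at 39% = $81,705.00
Next $129,000 at 35% = $45,150.00
Remaining $929,442 at 27% = $250,949.34
Fee: $44,730.00 + $81,705.00 + $45,150.00 + $250,949.34 = $422,534.34
Referral share: 39.5% of $422,534.34 = $166,901.06; lead counsel retains $422,534.34 − $166,901.06 = $255,633.28.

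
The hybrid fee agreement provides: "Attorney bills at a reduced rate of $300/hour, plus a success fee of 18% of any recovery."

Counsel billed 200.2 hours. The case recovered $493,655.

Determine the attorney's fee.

$148,917.90

Hourly: 200.2 × $300 = $60,060.00
Success fee: 18% of $493,655 = $88,857.90
Total: $60,060.00 + $88,857.90 = $148,917.90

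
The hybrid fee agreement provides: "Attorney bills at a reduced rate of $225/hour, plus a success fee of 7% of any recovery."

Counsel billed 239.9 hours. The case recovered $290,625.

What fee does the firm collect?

$74,321.25

Hourly: 239.9 × $225 = $53,977.50
Success fee: 7% of $290,625 = $20,343.75
Total: $53,977.50 + $20,343.75 = $74,321.25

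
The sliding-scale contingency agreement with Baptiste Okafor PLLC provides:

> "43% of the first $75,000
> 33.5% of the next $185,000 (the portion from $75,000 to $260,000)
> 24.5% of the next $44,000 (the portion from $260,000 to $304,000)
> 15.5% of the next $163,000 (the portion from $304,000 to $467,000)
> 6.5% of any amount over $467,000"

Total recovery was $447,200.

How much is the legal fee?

First $75,000 at 43% = $32,250.00
Next $185,000 at 33.5% = $61,975.00
Next $44,000 at 24.5% = $10,780.00
Remaining $143,200 at 15.5% = $22,196.00
Fee: $32,250.00 + $61,975.00 + $10,780.00 + $22,196.00 = $127,201.00

$127,201.00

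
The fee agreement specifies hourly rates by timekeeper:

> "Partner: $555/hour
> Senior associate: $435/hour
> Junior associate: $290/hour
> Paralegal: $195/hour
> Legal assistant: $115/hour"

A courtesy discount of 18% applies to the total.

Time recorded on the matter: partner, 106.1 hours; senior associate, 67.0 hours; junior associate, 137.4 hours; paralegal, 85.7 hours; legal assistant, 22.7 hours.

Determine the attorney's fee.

$120,702.77

Partner: 106.1 × $555 = $58,885.50
Senior associate: 67.0 × $435 = $29,145.00
Junior associate: 137.4 × $290 = $39,846.00
Paralegal: 85.7 × $195 = $16,711.50
Legal assistant: 22.7 × $115 = $2,610.50
Subtotal: $147,198.50
Less 18% discount: −$26,495.73
Total: $147,198.50 − $26,495.73 = $120,702.77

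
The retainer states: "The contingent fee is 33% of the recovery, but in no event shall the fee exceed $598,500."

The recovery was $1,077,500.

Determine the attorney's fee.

$355,575.00

33% of $1,077,500 = $355,575.00
That is under the $598,500 cap.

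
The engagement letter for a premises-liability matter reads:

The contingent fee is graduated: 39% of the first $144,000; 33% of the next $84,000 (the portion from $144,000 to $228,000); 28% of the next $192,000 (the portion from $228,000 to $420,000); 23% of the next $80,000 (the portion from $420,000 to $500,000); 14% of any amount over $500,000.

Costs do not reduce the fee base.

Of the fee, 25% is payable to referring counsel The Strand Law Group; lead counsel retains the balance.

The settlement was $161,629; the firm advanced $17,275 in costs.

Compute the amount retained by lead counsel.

Fee base is the gross recovery, $161,629; costs are reimbursed separately.
First $144,000 at 39% = $56,160.00
Remaining $17,629 at 33% = $5,817.57
Fee: $56,160.00 + $5,817.57 = $61,977.57
Referral share: 25% of $61,977.57 = $15,494.39; lead counsel retains $61,977.57 − $15,494.39 = $46,483.18.

$46,483.18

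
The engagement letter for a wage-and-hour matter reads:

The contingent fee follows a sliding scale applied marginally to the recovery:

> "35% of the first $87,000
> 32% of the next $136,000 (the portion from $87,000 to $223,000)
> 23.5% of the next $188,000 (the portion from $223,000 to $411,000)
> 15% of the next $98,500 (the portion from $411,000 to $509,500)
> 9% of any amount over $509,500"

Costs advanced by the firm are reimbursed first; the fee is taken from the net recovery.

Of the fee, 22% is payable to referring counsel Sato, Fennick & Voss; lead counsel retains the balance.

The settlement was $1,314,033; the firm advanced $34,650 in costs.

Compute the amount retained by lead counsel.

Fee base (net of costs): $1,314,033 − $34,650 = $1,279,383
First $87,000 at 35% = $30,450.00
Next $136,000 at 32% = $43,520.00
Next $188,000 at 23.5% = $44,180.00
Next $98,500 at 15% = $14,775.00
Remaining $769,883 at 9% = $69,289.47
Fee: $30,450.00 + $43,520.00 + $44,180.00 + $14,775.00 + $69,289.47 = $202,214.47
Referral share: 22% of $202,214.47 = $44,487.18; lead counsel retains $202,214.47 − $44,487.18 = $157,727.29.

$157,727.29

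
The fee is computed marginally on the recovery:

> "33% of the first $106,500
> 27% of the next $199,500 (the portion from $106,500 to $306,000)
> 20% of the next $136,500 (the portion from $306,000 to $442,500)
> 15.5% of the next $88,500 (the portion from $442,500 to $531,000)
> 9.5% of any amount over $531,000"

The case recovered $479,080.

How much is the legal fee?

First $106,500 at 33% = $35,145.00
Next $199,500 at 27% = $53,865.00
Next $136,500 at 20% = $27,300.00
Remaining $36,580 at 15.5% = $5,669.90
Fee: $35,145.00 + $53,865.00 + $27,300.00 + $5,669.90 = $121,979.90

$121,979.90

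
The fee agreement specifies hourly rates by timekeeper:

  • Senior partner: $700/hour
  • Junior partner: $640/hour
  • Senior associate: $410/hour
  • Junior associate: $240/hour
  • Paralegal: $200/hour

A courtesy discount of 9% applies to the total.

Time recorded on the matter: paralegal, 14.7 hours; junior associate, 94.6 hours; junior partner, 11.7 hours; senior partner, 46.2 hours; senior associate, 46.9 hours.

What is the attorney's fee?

Senior partner: 46.2 × $700 = $32,340.00
Junior partner: 11.7 × $640 = $7,488.00
Senior associate: 46.9 × $410 = $19,229.00
Junior associate: 94.6 × $240 = $22,704.00
Paralegal: 14.7 × $200 = $2,940.00
Subtotal: $84,701.00
Less 9% discount: −$7,623.09
Total: $84,701.00 − $7,623.09 = $77,077.91

$77,077.91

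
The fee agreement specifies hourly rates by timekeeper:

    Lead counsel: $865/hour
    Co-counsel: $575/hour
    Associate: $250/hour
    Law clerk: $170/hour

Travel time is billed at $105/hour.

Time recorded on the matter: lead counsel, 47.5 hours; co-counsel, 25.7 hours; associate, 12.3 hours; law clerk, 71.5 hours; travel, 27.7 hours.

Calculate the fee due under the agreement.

Lead counsel: 47.5 × $865 = $41,087.50
Co-counsel: 25.7 × $575 = $14,777.50
Associate: 12.3 × $250 = $3,075.00
Law clerk: 71.5 × $170 = $12,155.00
Subtotal: $41,087.50 + $14,777.50 + $3,075.00 + $12,155.00 = $71,095.00
Travel: 27.7 × $105 = $2,908.50
Total: $71,095.00 + $2,908.50 = $74,003.50

$74,003.50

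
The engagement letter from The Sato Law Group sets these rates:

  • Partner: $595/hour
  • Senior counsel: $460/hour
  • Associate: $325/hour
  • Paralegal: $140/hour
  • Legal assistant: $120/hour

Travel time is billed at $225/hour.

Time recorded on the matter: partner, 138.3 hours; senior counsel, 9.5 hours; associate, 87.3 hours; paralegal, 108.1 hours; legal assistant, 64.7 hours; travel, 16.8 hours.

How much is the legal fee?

Partner: 138.3 × $595 = $82,288.50
Senior counsel: 9.5 × $460 = $4,370.00
Associate: 87.3 × $325 = $28,372.50
Paralegal: 108.1 × $140 = $15,134.00
Legal assistant: 64.7 × $120 = $7,764.00
Subtotal: $82,288.50 + $4,370.00 + $28,372.50 + $15,134.00 + $7,764.00 = $137,929.00
Travel: 16.8 × $225 = $3,780.00
Total: $137,929.00 + $3,780.00 = $141,709.00

$141,709.00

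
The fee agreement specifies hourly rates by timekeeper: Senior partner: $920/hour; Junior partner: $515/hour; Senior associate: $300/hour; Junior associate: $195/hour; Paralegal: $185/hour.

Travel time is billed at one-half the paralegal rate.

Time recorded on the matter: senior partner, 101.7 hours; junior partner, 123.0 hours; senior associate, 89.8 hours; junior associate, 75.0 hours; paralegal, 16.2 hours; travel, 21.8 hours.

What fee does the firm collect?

$203,487.50

Senior partner: 101.7 × $920 = $93,564.00
Junior partner: 123.0 × $515 = $63,345.00
Senior associate: 89.8 × $300 = $26,940.00
Junior associate: 75.0 × $195 = $14,625.00
Paralegal: 16.2 × $185 = $2,997.00
Subtotal: $93,564.00 + $63,345.00 + $26,940.00 + $14,625.00 + $2,997.00 = $201,471.00
Travel: 21.8 × ($185 ÷ 2) = 21.8 × $92.50 = $2,016.50
Total: $201,471.00 + $2,016.50 = $203,487.50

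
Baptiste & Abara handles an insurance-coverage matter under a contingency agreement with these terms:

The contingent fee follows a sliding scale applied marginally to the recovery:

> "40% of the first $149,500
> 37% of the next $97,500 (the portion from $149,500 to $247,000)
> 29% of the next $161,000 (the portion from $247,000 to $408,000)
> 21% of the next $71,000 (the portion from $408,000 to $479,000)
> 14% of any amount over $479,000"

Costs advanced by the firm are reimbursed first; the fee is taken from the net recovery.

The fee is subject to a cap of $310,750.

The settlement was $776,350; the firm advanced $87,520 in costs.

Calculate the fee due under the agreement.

$186,851.20

Fee base (net of costs): $776,350 − $87,520 = $688,830
First $149,500 at 40% = $59,800.00
Next $97,500 at 37% = $36,075.00
Next $161,000 at 29% = $46,690.00
Next $71,000 at 21% = $14,910.00
Remaining $209,830 at 14% = $29,376.20
Fee: $59,800.00 + $36,075.00 + $46,690.00 + $14,910.00 + $29,376.20 = $186,851.20
$186,851.20 is under the $310,750 cap.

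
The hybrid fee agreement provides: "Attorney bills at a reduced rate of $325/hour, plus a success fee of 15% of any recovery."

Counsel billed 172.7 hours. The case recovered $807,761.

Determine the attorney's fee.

Hourly: 172.7 × $325 = $56,127.50
Success fee: 15% of $807,761 = $121,164.15
Total: $56,127.50 + $121,164.15 = $177,291.65

$177,291.65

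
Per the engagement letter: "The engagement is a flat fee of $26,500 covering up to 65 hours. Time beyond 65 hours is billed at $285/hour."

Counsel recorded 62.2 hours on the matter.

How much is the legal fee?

62.2 hours is within the 65-hour scope; only the flat fee applies.

$26,500.00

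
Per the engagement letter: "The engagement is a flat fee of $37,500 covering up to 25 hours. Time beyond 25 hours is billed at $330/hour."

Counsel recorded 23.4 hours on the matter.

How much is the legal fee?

$37,500.00

23.4 hours is within the 25-hour scope; only the flat fee applies.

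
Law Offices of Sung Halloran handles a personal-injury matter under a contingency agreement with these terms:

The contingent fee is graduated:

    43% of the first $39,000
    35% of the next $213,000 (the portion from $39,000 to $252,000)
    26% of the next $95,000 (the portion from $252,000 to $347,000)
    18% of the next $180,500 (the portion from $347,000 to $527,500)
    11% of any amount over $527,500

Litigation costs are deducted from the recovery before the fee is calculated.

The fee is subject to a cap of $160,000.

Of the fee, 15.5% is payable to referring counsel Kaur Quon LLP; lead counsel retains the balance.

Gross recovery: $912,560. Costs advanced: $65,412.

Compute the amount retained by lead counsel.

Fee base (net of costs): $912,560 − $65,412 = $847,148
First $39,000 at 43% = $16,770.00
Next $213,000 at 35% = $74,550.00
Next $95,000 at 26% = $24,700.00
Next $180,500 at 18% = $32,490.00
Remaining $319,648 at 11% = $35,161.28
Fee: $16,770.00 + $74,550.00 + $24,700.00 + $32,490.00 + $35,161.28 = $183,671.28
$183,671.28 exceeds the $160,000 cap, so the fee is capped at $160,000.00.
Referral share: 15.5% of $160,000.00 = $24,800.00; lead counsel retains $160,000.00 − $24,800.00 = $135,200.00.

$135,200.00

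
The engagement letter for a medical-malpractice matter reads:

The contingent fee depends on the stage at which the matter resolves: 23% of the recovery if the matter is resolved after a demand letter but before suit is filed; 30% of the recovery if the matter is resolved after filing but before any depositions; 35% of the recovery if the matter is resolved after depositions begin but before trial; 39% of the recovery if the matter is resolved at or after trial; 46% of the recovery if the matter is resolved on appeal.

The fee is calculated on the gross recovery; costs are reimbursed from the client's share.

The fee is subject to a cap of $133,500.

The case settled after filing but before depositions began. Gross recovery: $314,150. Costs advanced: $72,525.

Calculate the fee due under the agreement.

$94,245.00

Fee base is the gross recovery, $314,150; costs are reimbursed separately.
The matter settled after filing but before depositions began, so the 30% rate applies.
$314,150 × 30% = $94,245.00
$94,245.00 is under the $133,500 cap.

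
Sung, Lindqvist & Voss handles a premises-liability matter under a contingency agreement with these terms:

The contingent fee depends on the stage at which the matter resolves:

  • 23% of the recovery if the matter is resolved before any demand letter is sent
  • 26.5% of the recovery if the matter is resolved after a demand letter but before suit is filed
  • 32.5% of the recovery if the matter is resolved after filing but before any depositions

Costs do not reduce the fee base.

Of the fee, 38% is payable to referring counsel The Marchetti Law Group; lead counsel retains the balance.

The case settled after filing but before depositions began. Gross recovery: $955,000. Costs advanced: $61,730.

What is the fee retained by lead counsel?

Fee base is the gross recovery, $955,000; costs are reimbursed separately.
The matter settled after filing but before depositions began, so the 32.5% rate applies.
$955,000 × 32.5% = $310,375.00
Referral share: 38% of $310,375.00 = $117,942.50; lead counsel retains $310,375.00 − $117,942.50 = $192,432.50.

$192,432.50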